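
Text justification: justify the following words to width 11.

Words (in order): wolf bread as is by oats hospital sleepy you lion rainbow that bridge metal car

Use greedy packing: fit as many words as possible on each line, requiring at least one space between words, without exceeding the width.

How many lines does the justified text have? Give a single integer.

Answer: 9

Derivation:
Line 1: ['wolf', 'bread'] (min_width=10, slack=1)
Line 2: ['as', 'is', 'by'] (min_width=8, slack=3)
Line 3: ['oats'] (min_width=4, slack=7)
Line 4: ['hospital'] (min_width=8, slack=3)
Line 5: ['sleepy', 'you'] (min_width=10, slack=1)
Line 6: ['lion'] (min_width=4, slack=7)
Line 7: ['rainbow'] (min_width=7, slack=4)
Line 8: ['that', 'bridge'] (min_width=11, slack=0)
Line 9: ['metal', 'car'] (min_width=9, slack=2)
Total lines: 9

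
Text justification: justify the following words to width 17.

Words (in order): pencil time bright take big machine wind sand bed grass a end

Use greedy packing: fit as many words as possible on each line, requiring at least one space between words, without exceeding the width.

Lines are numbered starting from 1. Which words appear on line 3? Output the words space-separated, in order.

Answer: machine wind sand

Derivation:
Line 1: ['pencil', 'time'] (min_width=11, slack=6)
Line 2: ['bright', 'take', 'big'] (min_width=15, slack=2)
Line 3: ['machine', 'wind', 'sand'] (min_width=17, slack=0)
Line 4: ['bed', 'grass', 'a', 'end'] (min_width=15, slack=2)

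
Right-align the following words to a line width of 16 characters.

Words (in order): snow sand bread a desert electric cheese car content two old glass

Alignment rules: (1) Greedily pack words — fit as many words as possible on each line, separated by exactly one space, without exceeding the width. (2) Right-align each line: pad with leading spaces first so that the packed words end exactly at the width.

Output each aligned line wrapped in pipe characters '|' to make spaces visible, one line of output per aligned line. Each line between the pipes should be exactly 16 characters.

Answer: | snow sand bread|
|        a desert|
| electric cheese|
| car content two|
|       old glass|

Derivation:
Line 1: ['snow', 'sand', 'bread'] (min_width=15, slack=1)
Line 2: ['a', 'desert'] (min_width=8, slack=8)
Line 3: ['electric', 'cheese'] (min_width=15, slack=1)
Line 4: ['car', 'content', 'two'] (min_width=15, slack=1)
Line 5: ['old', 'glass'] (min_width=9, slack=7)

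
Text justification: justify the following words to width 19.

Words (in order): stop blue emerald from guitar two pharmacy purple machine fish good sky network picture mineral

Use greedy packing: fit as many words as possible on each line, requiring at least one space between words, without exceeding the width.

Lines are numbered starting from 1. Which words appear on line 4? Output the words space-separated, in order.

Line 1: ['stop', 'blue', 'emerald'] (min_width=17, slack=2)
Line 2: ['from', 'guitar', 'two'] (min_width=15, slack=4)
Line 3: ['pharmacy', 'purple'] (min_width=15, slack=4)
Line 4: ['machine', 'fish', 'good'] (min_width=17, slack=2)
Line 5: ['sky', 'network', 'picture'] (min_width=19, slack=0)
Line 6: ['mineral'] (min_width=7, slack=12)

Answer: machine fish good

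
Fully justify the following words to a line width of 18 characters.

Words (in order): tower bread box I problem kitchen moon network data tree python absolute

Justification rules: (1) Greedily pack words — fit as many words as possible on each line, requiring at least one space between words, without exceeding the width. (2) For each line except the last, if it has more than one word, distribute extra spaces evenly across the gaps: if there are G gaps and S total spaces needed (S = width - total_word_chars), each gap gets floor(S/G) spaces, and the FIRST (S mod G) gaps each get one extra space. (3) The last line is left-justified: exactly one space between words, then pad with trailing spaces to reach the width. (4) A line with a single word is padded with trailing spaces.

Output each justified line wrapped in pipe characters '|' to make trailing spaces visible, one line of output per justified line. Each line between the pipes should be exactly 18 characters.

Line 1: ['tower', 'bread', 'box', 'I'] (min_width=17, slack=1)
Line 2: ['problem', 'kitchen'] (min_width=15, slack=3)
Line 3: ['moon', 'network', 'data'] (min_width=17, slack=1)
Line 4: ['tree', 'python'] (min_width=11, slack=7)
Line 5: ['absolute'] (min_width=8, slack=10)

Answer: |tower  bread box I|
|problem    kitchen|
|moon  network data|
|tree        python|
|absolute          |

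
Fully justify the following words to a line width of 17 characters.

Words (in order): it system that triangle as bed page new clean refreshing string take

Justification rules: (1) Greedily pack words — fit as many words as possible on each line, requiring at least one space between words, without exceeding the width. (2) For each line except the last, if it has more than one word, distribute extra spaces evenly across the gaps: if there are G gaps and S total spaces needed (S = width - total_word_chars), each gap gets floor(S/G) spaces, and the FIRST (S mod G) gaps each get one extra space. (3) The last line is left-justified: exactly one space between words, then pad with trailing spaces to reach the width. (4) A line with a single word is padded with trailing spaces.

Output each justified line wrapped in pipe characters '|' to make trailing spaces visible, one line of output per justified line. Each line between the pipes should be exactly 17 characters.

Answer: |it   system  that|
|triangle  as  bed|
|page   new  clean|
|refreshing string|
|take             |

Derivation:
Line 1: ['it', 'system', 'that'] (min_width=14, slack=3)
Line 2: ['triangle', 'as', 'bed'] (min_width=15, slack=2)
Line 3: ['page', 'new', 'clean'] (min_width=14, slack=3)
Line 4: ['refreshing', 'string'] (min_width=17, slack=0)
Line 5: ['take'] (min_width=4, slack=13)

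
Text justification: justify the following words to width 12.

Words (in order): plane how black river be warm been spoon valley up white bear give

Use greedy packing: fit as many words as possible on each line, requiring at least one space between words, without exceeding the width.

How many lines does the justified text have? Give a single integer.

Line 1: ['plane', 'how'] (min_width=9, slack=3)
Line 2: ['black', 'river'] (min_width=11, slack=1)
Line 3: ['be', 'warm', 'been'] (min_width=12, slack=0)
Line 4: ['spoon', 'valley'] (min_width=12, slack=0)
Line 5: ['up', 'white'] (min_width=8, slack=4)
Line 6: ['bear', 'give'] (min_width=9, slack=3)
Total lines: 6

Answer: 6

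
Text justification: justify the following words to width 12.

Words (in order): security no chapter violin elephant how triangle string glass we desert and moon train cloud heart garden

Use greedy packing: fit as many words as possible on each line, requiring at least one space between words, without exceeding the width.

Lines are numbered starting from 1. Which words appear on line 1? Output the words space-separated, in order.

Answer: security no

Derivation:
Line 1: ['security', 'no'] (min_width=11, slack=1)
Line 2: ['chapter'] (min_width=7, slack=5)
Line 3: ['violin'] (min_width=6, slack=6)
Line 4: ['elephant', 'how'] (min_width=12, slack=0)
Line 5: ['triangle'] (min_width=8, slack=4)
Line 6: ['string', 'glass'] (min_width=12, slack=0)
Line 7: ['we', 'desert'] (min_width=9, slack=3)
Line 8: ['and', 'moon'] (min_width=8, slack=4)
Line 9: ['train', 'cloud'] (min_width=11, slack=1)
Line 10: ['heart', 'garden'] (min_width=12, slack=0)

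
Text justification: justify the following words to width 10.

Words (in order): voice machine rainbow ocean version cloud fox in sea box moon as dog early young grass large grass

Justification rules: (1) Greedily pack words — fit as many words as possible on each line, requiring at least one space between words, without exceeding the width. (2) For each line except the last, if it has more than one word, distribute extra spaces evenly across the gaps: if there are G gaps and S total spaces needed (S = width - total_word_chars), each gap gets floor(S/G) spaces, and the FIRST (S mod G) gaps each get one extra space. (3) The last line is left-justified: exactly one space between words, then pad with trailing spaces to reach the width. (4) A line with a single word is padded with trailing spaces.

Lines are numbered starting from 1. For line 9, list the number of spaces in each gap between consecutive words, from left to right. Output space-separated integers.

Line 1: ['voice'] (min_width=5, slack=5)
Line 2: ['machine'] (min_width=7, slack=3)
Line 3: ['rainbow'] (min_width=7, slack=3)
Line 4: ['ocean'] (min_width=5, slack=5)
Line 5: ['version'] (min_width=7, slack=3)
Line 6: ['cloud', 'fox'] (min_width=9, slack=1)
Line 7: ['in', 'sea', 'box'] (min_width=10, slack=0)
Line 8: ['moon', 'as'] (min_width=7, slack=3)
Line 9: ['dog', 'early'] (min_width=9, slack=1)
Line 10: ['young'] (min_width=5, slack=5)
Line 11: ['grass'] (min_width=5, slack=5)
Line 12: ['large'] (min_width=5, slack=5)
Line 13: ['grass'] (min_width=5, slack=5)

Answer: 2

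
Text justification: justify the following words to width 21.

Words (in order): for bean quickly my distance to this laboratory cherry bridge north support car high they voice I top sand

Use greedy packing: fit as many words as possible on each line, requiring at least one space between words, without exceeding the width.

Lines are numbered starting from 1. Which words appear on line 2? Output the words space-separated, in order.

Line 1: ['for', 'bean', 'quickly', 'my'] (min_width=19, slack=2)
Line 2: ['distance', 'to', 'this'] (min_width=16, slack=5)
Line 3: ['laboratory', 'cherry'] (min_width=17, slack=4)
Line 4: ['bridge', 'north', 'support'] (min_width=20, slack=1)
Line 5: ['car', 'high', 'they', 'voice', 'I'] (min_width=21, slack=0)
Line 6: ['top', 'sand'] (min_width=8, slack=13)

Answer: distance to this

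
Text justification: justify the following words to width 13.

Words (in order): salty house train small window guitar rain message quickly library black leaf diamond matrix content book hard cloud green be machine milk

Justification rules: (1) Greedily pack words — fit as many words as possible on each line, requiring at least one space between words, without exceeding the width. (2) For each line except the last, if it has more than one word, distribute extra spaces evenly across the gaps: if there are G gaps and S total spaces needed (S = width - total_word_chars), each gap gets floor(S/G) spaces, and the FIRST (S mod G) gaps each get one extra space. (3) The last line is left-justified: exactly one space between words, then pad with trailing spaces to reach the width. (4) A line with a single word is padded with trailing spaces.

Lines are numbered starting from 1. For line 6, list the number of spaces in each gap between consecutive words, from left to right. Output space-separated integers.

Answer: 1

Derivation:
Line 1: ['salty', 'house'] (min_width=11, slack=2)
Line 2: ['train', 'small'] (min_width=11, slack=2)
Line 3: ['window', 'guitar'] (min_width=13, slack=0)
Line 4: ['rain', 'message'] (min_width=12, slack=1)
Line 5: ['quickly'] (min_width=7, slack=6)
Line 6: ['library', 'black'] (min_width=13, slack=0)
Line 7: ['leaf', 'diamond'] (min_width=12, slack=1)
Line 8: ['matrix'] (min_width=6, slack=7)
Line 9: ['content', 'book'] (min_width=12, slack=1)
Line 10: ['hard', 'cloud'] (min_width=10, slack=3)
Line 11: ['green', 'be'] (min_width=8, slack=5)
Line 12: ['machine', 'milk'] (min_width=12, slack=1)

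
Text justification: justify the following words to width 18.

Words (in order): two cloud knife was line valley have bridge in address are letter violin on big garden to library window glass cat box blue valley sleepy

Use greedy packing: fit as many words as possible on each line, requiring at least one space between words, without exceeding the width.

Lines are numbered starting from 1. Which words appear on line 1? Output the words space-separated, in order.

Answer: two cloud knife

Derivation:
Line 1: ['two', 'cloud', 'knife'] (min_width=15, slack=3)
Line 2: ['was', 'line', 'valley'] (min_width=15, slack=3)
Line 3: ['have', 'bridge', 'in'] (min_width=14, slack=4)
Line 4: ['address', 'are', 'letter'] (min_width=18, slack=0)
Line 5: ['violin', 'on', 'big'] (min_width=13, slack=5)
Line 6: ['garden', 'to', 'library'] (min_width=17, slack=1)
Line 7: ['window', 'glass', 'cat'] (min_width=16, slack=2)
Line 8: ['box', 'blue', 'valley'] (min_width=15, slack=3)
Line 9: ['sleepy'] (min_width=6, slack=12)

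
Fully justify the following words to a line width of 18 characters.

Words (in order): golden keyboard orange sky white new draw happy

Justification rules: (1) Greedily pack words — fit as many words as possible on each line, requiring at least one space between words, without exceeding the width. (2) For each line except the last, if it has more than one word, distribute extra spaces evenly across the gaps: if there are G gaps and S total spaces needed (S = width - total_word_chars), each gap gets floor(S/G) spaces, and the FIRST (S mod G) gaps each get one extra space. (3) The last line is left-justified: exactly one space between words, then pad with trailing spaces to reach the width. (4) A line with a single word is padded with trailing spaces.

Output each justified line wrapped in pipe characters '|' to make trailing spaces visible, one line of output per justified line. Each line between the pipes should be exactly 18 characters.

Answer: |golden    keyboard|
|orange  sky  white|
|new draw happy    |

Derivation:
Line 1: ['golden', 'keyboard'] (min_width=15, slack=3)
Line 2: ['orange', 'sky', 'white'] (min_width=16, slack=2)
Line 3: ['new', 'draw', 'happy'] (min_width=14, slack=4)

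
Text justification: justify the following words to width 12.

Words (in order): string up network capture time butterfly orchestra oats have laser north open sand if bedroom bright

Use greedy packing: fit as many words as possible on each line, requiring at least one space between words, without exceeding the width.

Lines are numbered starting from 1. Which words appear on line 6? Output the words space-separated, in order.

Line 1: ['string', 'up'] (min_width=9, slack=3)
Line 2: ['network'] (min_width=7, slack=5)
Line 3: ['capture', 'time'] (min_width=12, slack=0)
Line 4: ['butterfly'] (min_width=9, slack=3)
Line 5: ['orchestra'] (min_width=9, slack=3)
Line 6: ['oats', 'have'] (min_width=9, slack=3)
Line 7: ['laser', 'north'] (min_width=11, slack=1)
Line 8: ['open', 'sand', 'if'] (min_width=12, slack=0)
Line 9: ['bedroom'] (min_width=7, slack=5)
Line 10: ['bright'] (min_width=6, slack=6)

Answer: oats have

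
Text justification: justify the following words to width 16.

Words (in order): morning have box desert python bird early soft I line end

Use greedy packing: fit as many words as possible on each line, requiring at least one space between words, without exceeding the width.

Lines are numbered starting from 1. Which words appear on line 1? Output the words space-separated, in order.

Line 1: ['morning', 'have', 'box'] (min_width=16, slack=0)
Line 2: ['desert', 'python'] (min_width=13, slack=3)
Line 3: ['bird', 'early', 'soft'] (min_width=15, slack=1)
Line 4: ['I', 'line', 'end'] (min_width=10, slack=6)

Answer: morning have box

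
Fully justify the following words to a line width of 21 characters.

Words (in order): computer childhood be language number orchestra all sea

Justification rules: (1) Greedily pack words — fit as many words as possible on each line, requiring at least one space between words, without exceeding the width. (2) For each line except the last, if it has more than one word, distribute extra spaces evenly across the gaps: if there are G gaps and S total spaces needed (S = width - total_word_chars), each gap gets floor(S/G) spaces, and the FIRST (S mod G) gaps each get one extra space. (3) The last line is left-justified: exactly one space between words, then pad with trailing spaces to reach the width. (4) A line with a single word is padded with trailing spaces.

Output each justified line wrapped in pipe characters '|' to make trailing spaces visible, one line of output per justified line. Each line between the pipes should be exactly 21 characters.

Answer: |computer childhood be|
|language       number|
|orchestra all sea    |

Derivation:
Line 1: ['computer', 'childhood', 'be'] (min_width=21, slack=0)
Line 2: ['language', 'number'] (min_width=15, slack=6)
Line 3: ['orchestra', 'all', 'sea'] (min_width=17, slack=4)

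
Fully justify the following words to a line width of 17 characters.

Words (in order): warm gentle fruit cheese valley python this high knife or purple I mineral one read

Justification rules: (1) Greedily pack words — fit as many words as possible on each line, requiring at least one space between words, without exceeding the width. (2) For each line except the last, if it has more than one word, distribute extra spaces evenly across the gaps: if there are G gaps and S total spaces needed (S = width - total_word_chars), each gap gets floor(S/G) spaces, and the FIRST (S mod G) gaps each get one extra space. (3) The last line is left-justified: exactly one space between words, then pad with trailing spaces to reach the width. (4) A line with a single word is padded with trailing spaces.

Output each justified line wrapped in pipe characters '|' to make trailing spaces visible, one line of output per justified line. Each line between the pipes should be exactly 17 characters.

Line 1: ['warm', 'gentle', 'fruit'] (min_width=17, slack=0)
Line 2: ['cheese', 'valley'] (min_width=13, slack=4)
Line 3: ['python', 'this', 'high'] (min_width=16, slack=1)
Line 4: ['knife', 'or', 'purple', 'I'] (min_width=17, slack=0)
Line 5: ['mineral', 'one', 'read'] (min_width=16, slack=1)

Answer: |warm gentle fruit|
|cheese     valley|
|python  this high|
|knife or purple I|
|mineral one read |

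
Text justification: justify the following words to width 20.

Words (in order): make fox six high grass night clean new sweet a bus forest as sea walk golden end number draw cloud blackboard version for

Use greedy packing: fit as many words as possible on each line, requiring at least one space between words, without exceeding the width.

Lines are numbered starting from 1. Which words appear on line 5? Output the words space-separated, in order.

Answer: golden end number

Derivation:
Line 1: ['make', 'fox', 'six', 'high'] (min_width=17, slack=3)
Line 2: ['grass', 'night', 'clean'] (min_width=17, slack=3)
Line 3: ['new', 'sweet', 'a', 'bus'] (min_width=15, slack=5)
Line 4: ['forest', 'as', 'sea', 'walk'] (min_width=18, slack=2)
Line 5: ['golden', 'end', 'number'] (min_width=17, slack=3)
Line 6: ['draw', 'cloud'] (min_width=10, slack=10)
Line 7: ['blackboard', 'version'] (min_width=18, slack=2)
Line 8: ['for'] (min_width=3, slack=17)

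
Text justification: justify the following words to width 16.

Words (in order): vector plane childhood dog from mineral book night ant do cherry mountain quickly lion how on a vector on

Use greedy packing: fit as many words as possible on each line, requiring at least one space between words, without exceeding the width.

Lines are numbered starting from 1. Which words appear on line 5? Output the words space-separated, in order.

Answer: do cherry

Derivation:
Line 1: ['vector', 'plane'] (min_width=12, slack=4)
Line 2: ['childhood', 'dog'] (min_width=13, slack=3)
Line 3: ['from', 'mineral'] (min_width=12, slack=4)
Line 4: ['book', 'night', 'ant'] (min_width=14, slack=2)
Line 5: ['do', 'cherry'] (min_width=9, slack=7)
Line 6: ['mountain', 'quickly'] (min_width=16, slack=0)
Line 7: ['lion', 'how', 'on', 'a'] (min_width=13, slack=3)
Line 8: ['vector', 'on'] (min_width=9, slack=7)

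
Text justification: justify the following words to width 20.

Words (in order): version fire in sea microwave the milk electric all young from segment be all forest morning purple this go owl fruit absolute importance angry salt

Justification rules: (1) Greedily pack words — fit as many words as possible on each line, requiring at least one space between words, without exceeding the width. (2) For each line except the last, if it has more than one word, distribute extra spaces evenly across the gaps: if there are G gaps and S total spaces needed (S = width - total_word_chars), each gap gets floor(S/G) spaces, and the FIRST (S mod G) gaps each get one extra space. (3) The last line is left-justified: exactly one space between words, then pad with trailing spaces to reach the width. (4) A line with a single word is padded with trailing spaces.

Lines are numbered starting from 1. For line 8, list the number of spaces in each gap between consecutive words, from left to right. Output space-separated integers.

Line 1: ['version', 'fire', 'in', 'sea'] (min_width=19, slack=1)
Line 2: ['microwave', 'the', 'milk'] (min_width=18, slack=2)
Line 3: ['electric', 'all', 'young'] (min_width=18, slack=2)
Line 4: ['from', 'segment', 'be', 'all'] (min_width=19, slack=1)
Line 5: ['forest', 'morning'] (min_width=14, slack=6)
Line 6: ['purple', 'this', 'go', 'owl'] (min_width=18, slack=2)
Line 7: ['fruit', 'absolute'] (min_width=14, slack=6)
Line 8: ['importance', 'angry'] (min_width=16, slack=4)
Line 9: ['salt'] (min_width=4, slack=16)

Answer: 5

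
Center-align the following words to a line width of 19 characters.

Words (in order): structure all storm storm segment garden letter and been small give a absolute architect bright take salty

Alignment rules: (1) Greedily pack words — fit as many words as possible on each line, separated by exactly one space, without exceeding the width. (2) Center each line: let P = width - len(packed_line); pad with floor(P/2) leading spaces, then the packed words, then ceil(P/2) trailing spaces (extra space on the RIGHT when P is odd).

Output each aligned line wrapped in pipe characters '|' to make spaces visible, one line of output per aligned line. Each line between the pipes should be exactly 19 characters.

Answer: |structure all storm|
|   storm segment   |
| garden letter and |
| been small give a |
|absolute architect |
| bright take salty |

Derivation:
Line 1: ['structure', 'all', 'storm'] (min_width=19, slack=0)
Line 2: ['storm', 'segment'] (min_width=13, slack=6)
Line 3: ['garden', 'letter', 'and'] (min_width=17, slack=2)
Line 4: ['been', 'small', 'give', 'a'] (min_width=17, slack=2)
Line 5: ['absolute', 'architect'] (min_width=18, slack=1)
Line 6: ['bright', 'take', 'salty'] (min_width=17, slack=2)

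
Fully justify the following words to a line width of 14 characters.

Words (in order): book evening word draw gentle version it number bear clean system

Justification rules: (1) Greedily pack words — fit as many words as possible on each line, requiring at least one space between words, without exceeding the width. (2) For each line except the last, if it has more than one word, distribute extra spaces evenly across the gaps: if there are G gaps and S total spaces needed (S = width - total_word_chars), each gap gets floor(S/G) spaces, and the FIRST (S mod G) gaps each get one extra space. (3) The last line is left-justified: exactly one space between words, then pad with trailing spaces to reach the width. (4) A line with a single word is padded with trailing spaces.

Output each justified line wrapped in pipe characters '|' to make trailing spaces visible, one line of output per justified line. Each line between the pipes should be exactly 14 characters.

Answer: |book   evening|
|word      draw|
|gentle version|
|it number bear|
|clean system  |

Derivation:
Line 1: ['book', 'evening'] (min_width=12, slack=2)
Line 2: ['word', 'draw'] (min_width=9, slack=5)
Line 3: ['gentle', 'version'] (min_width=14, slack=0)
Line 4: ['it', 'number', 'bear'] (min_width=14, slack=0)
Line 5: ['clean', 'system'] (min_width=12, slack=2)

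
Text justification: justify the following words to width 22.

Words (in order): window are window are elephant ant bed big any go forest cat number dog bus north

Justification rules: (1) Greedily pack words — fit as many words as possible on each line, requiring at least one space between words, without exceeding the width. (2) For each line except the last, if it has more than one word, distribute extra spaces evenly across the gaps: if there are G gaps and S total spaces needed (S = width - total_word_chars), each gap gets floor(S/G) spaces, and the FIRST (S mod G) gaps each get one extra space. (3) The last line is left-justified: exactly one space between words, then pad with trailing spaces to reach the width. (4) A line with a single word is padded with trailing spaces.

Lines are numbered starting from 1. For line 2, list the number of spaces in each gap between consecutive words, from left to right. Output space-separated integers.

Line 1: ['window', 'are', 'window', 'are'] (min_width=21, slack=1)
Line 2: ['elephant', 'ant', 'bed', 'big'] (min_width=20, slack=2)
Line 3: ['any', 'go', 'forest', 'cat'] (min_width=17, slack=5)
Line 4: ['number', 'dog', 'bus', 'north'] (min_width=20, slack=2)

Answer: 2 2 1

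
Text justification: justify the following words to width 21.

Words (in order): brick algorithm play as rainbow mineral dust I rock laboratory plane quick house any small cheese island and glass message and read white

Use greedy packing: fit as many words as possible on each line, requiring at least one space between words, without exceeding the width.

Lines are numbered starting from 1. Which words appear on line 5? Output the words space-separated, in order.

Line 1: ['brick', 'algorithm', 'play'] (min_width=20, slack=1)
Line 2: ['as', 'rainbow', 'mineral'] (min_width=18, slack=3)
Line 3: ['dust', 'I', 'rock'] (min_width=11, slack=10)
Line 4: ['laboratory', 'plane'] (min_width=16, slack=5)
Line 5: ['quick', 'house', 'any', 'small'] (min_width=21, slack=0)
Line 6: ['cheese', 'island', 'and'] (min_width=17, slack=4)
Line 7: ['glass', 'message', 'and'] (min_width=17, slack=4)
Line 8: ['read', 'white'] (min_width=10, slack=11)

Answer: quick house any small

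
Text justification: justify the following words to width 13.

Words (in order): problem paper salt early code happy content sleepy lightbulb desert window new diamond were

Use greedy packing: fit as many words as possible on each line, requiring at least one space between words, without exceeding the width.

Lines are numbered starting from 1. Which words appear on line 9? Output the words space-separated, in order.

Answer: were

Derivation:
Line 1: ['problem', 'paper'] (min_width=13, slack=0)
Line 2: ['salt', 'early'] (min_width=10, slack=3)
Line 3: ['code', 'happy'] (min_width=10, slack=3)
Line 4: ['content'] (min_width=7, slack=6)
Line 5: ['sleepy'] (min_width=6, slack=7)
Line 6: ['lightbulb'] (min_width=9, slack=4)
Line 7: ['desert', 'window'] (min_width=13, slack=0)
Line 8: ['new', 'diamond'] (min_width=11, slack=2)
Line 9: ['were'] (min_width=4, slack=9)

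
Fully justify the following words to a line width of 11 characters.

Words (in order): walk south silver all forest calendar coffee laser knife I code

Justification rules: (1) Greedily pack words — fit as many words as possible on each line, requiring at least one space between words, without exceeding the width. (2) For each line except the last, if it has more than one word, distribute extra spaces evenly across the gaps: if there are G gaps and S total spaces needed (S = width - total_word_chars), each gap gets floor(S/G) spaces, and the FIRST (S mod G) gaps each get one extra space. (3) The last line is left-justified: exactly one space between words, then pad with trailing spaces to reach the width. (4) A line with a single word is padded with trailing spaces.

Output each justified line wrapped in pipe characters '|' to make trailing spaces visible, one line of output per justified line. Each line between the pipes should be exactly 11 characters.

Line 1: ['walk', 'south'] (min_width=10, slack=1)
Line 2: ['silver', 'all'] (min_width=10, slack=1)
Line 3: ['forest'] (min_width=6, slack=5)
Line 4: ['calendar'] (min_width=8, slack=3)
Line 5: ['coffee'] (min_width=6, slack=5)
Line 6: ['laser', 'knife'] (min_width=11, slack=0)
Line 7: ['I', 'code'] (min_width=6, slack=5)

Answer: |walk  south|
|silver  all|
|forest     |
|calendar   |
|coffee     |
|laser knife|
|I code     |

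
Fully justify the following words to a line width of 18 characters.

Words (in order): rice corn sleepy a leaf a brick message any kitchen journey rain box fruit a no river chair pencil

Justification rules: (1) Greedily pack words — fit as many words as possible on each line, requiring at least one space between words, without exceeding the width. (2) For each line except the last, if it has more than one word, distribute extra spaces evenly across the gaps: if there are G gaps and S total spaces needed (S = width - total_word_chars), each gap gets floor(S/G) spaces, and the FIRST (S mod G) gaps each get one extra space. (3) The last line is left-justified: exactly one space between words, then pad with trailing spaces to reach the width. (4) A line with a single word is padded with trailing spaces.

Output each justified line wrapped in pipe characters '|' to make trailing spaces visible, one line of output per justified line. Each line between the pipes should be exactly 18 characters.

Answer: |rice corn sleepy a|
|leaf    a    brick|
|message        any|
|kitchen    journey|
|rain  box  fruit a|
|no   river   chair|
|pencil            |

Derivation:
Line 1: ['rice', 'corn', 'sleepy', 'a'] (min_width=18, slack=0)
Line 2: ['leaf', 'a', 'brick'] (min_width=12, slack=6)
Line 3: ['message', 'any'] (min_width=11, slack=7)
Line 4: ['kitchen', 'journey'] (min_width=15, slack=3)
Line 5: ['rain', 'box', 'fruit', 'a'] (min_width=16, slack=2)
Line 6: ['no', 'river', 'chair'] (min_width=14, slack=4)
Line 7: ['pencil'] (min_width=6, slack=12)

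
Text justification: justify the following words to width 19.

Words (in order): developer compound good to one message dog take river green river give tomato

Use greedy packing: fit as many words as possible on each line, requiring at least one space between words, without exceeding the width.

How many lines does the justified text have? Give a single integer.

Line 1: ['developer', 'compound'] (min_width=18, slack=1)
Line 2: ['good', 'to', 'one', 'message'] (min_width=19, slack=0)
Line 3: ['dog', 'take', 'river'] (min_width=14, slack=5)
Line 4: ['green', 'river', 'give'] (min_width=16, slack=3)
Line 5: ['tomato'] (min_width=6, slack=13)
Total lines: 5

Answer: 5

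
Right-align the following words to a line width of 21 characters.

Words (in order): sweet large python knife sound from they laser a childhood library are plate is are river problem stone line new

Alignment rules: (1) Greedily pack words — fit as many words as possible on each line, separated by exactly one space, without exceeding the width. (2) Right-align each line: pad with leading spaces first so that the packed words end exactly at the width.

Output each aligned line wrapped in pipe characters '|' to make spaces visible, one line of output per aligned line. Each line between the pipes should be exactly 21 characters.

Answer: |   sweet large python|
|knife sound from they|
|    laser a childhood|
| library are plate is|
|    are river problem|
|       stone line new|

Derivation:
Line 1: ['sweet', 'large', 'python'] (min_width=18, slack=3)
Line 2: ['knife', 'sound', 'from', 'they'] (min_width=21, slack=0)
Line 3: ['laser', 'a', 'childhood'] (min_width=17, slack=4)
Line 4: ['library', 'are', 'plate', 'is'] (min_width=20, slack=1)
Line 5: ['are', 'river', 'problem'] (min_width=17, slack=4)
Line 6: ['stone', 'line', 'new'] (min_width=14, slack=7)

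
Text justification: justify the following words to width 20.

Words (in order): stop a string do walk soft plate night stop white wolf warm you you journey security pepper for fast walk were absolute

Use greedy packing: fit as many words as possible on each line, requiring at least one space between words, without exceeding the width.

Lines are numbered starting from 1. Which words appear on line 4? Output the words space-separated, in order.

Answer: wolf warm you you

Derivation:
Line 1: ['stop', 'a', 'string', 'do'] (min_width=16, slack=4)
Line 2: ['walk', 'soft', 'plate'] (min_width=15, slack=5)
Line 3: ['night', 'stop', 'white'] (min_width=16, slack=4)
Line 4: ['wolf', 'warm', 'you', 'you'] (min_width=17, slack=3)
Line 5: ['journey', 'security'] (min_width=16, slack=4)
Line 6: ['pepper', 'for', 'fast', 'walk'] (min_width=20, slack=0)
Line 7: ['were', 'absolute'] (min_width=13, slack=7)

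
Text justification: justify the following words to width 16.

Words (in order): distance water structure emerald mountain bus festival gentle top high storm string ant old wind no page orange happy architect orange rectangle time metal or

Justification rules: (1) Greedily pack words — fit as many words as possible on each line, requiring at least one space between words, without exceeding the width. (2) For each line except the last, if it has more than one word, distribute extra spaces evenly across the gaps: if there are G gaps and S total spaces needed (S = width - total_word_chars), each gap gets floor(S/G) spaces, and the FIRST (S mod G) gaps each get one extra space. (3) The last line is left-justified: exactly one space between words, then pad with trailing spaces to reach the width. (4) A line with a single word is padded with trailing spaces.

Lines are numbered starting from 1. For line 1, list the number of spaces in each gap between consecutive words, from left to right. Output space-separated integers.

Answer: 3

Derivation:
Line 1: ['distance', 'water'] (min_width=14, slack=2)
Line 2: ['structure'] (min_width=9, slack=7)
Line 3: ['emerald', 'mountain'] (min_width=16, slack=0)
Line 4: ['bus', 'festival'] (min_width=12, slack=4)
Line 5: ['gentle', 'top', 'high'] (min_width=15, slack=1)
Line 6: ['storm', 'string', 'ant'] (min_width=16, slack=0)
Line 7: ['old', 'wind', 'no', 'page'] (min_width=16, slack=0)
Line 8: ['orange', 'happy'] (min_width=12, slack=4)
Line 9: ['architect', 'orange'] (min_width=16, slack=0)
Line 10: ['rectangle', 'time'] (min_width=14, slack=2)
Line 11: ['metal', 'or'] (min_width=8, slack=8)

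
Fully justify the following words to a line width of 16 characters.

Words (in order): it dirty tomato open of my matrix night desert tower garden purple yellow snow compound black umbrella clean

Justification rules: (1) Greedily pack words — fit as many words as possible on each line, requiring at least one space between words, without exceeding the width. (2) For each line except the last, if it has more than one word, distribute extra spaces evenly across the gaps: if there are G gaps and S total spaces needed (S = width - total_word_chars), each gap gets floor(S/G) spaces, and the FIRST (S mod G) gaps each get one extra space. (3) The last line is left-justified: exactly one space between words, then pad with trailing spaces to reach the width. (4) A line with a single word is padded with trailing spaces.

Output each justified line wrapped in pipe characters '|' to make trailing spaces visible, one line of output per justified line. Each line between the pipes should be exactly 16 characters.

Line 1: ['it', 'dirty', 'tomato'] (min_width=15, slack=1)
Line 2: ['open', 'of', 'my'] (min_width=10, slack=6)
Line 3: ['matrix', 'night'] (min_width=12, slack=4)
Line 4: ['desert', 'tower'] (min_width=12, slack=4)
Line 5: ['garden', 'purple'] (min_width=13, slack=3)
Line 6: ['yellow', 'snow'] (min_width=11, slack=5)
Line 7: ['compound', 'black'] (min_width=14, slack=2)
Line 8: ['umbrella', 'clean'] (min_width=14, slack=2)

Answer: |it  dirty tomato|
|open    of    my|
|matrix     night|
|desert     tower|
|garden    purple|
|yellow      snow|
|compound   black|
|umbrella clean  |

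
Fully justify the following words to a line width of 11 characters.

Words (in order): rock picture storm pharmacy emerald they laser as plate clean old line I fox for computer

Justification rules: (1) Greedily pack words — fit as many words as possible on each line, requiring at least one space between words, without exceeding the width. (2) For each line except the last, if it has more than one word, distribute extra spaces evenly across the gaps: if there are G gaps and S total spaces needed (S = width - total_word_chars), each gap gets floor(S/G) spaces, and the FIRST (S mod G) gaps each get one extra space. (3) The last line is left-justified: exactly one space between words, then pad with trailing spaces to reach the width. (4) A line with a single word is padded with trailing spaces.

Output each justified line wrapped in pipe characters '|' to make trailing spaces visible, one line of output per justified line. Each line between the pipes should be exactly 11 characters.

Answer: |rock       |
|picture    |
|storm      |
|pharmacy   |
|emerald    |
|they  laser|
|as    plate|
|clean   old|
|line  I fox|
|for        |
|computer   |

Derivation:
Line 1: ['rock'] (min_width=4, slack=7)
Line 2: ['picture'] (min_width=7, slack=4)
Line 3: ['storm'] (min_width=5, slack=6)
Line 4: ['pharmacy'] (min_width=8, slack=3)
Line 5: ['emerald'] (min_width=7, slack=4)
Line 6: ['they', 'laser'] (min_width=10, slack=1)
Line 7: ['as', 'plate'] (min_width=8, slack=3)
Line 8: ['clean', 'old'] (min_width=9, slack=2)
Line 9: ['line', 'I', 'fox'] (min_width=10, slack=1)
Line 10: ['for'] (min_width=3, slack=8)
Line 11: ['computer'] (min_width=8, slack=3)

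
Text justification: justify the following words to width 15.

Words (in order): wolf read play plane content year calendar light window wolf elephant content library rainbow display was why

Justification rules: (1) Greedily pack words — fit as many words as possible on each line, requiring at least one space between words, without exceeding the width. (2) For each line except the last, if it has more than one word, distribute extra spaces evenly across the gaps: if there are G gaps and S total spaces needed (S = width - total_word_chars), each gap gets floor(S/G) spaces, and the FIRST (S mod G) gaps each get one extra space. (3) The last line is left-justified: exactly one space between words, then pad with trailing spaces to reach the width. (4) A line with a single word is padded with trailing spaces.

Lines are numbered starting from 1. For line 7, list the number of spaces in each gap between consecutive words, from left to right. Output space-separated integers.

Line 1: ['wolf', 'read', 'play'] (min_width=14, slack=1)
Line 2: ['plane', 'content'] (min_width=13, slack=2)
Line 3: ['year', 'calendar'] (min_width=13, slack=2)
Line 4: ['light', 'window'] (min_width=12, slack=3)
Line 5: ['wolf', 'elephant'] (min_width=13, slack=2)
Line 6: ['content', 'library'] (min_width=15, slack=0)
Line 7: ['rainbow', 'display'] (min_width=15, slack=0)
Line 8: ['was', 'why'] (min_width=7, slack=8)

Answer: 1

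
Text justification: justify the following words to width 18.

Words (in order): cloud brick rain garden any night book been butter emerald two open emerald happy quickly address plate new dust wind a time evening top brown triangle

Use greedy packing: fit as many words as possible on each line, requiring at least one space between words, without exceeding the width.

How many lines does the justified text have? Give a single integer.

Line 1: ['cloud', 'brick', 'rain'] (min_width=16, slack=2)
Line 2: ['garden', 'any', 'night'] (min_width=16, slack=2)
Line 3: ['book', 'been', 'butter'] (min_width=16, slack=2)
Line 4: ['emerald', 'two', 'open'] (min_width=16, slack=2)
Line 5: ['emerald', 'happy'] (min_width=13, slack=5)
Line 6: ['quickly', 'address'] (min_width=15, slack=3)
Line 7: ['plate', 'new', 'dust'] (min_width=14, slack=4)
Line 8: ['wind', 'a', 'time'] (min_width=11, slack=7)
Line 9: ['evening', 'top', 'brown'] (min_width=17, slack=1)
Line 10: ['triangle'] (min_width=8, slack=10)
Total lines: 10

Answer: 10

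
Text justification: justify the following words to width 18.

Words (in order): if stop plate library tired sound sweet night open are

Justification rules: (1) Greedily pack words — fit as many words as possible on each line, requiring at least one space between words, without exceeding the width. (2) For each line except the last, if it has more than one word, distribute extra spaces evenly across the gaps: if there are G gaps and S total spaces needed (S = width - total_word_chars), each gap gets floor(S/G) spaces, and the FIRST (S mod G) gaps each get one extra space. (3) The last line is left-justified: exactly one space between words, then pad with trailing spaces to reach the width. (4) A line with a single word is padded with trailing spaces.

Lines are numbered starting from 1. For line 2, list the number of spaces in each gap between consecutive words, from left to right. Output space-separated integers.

Line 1: ['if', 'stop', 'plate'] (min_width=13, slack=5)
Line 2: ['library', 'tired'] (min_width=13, slack=5)
Line 3: ['sound', 'sweet', 'night'] (min_width=17, slack=1)
Line 4: ['open', 'are'] (min_width=8, slack=10)

Answer: 6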